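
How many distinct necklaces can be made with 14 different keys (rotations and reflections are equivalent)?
(14-1)!/2 = 6227020800/2 = 3113510400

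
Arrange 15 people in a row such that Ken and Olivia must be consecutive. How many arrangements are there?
Treat the 2 as one block: (15-2+1)! × 2! = 87178291200 × 2 = 174356582400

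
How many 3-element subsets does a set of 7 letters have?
C(7,3) = 7!/(3!×4!) = 35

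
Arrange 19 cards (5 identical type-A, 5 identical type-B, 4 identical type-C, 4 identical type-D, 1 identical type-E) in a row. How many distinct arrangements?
19! / (5! × 5! × 4! × 4! × 1!) = 14665931280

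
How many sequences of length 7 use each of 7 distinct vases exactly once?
7! = 5040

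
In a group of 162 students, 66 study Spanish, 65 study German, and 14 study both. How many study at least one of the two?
|A∪B| = |A| + |B| - |A∩B| = 66 + 65 - 14 = 117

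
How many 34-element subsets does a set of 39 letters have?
C(39,34) = 39!/(34!×5!) = 575757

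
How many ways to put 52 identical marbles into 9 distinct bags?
C(52+9-1, 9-1) = C(60, 8) = 2558620845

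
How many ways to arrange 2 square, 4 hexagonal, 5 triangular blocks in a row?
11! / (2! × 4! × 5!) = 6930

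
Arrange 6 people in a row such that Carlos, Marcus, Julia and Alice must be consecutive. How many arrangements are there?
Treat the 4 as one block: (6-4+1)! × 4! = 6 × 24 = 144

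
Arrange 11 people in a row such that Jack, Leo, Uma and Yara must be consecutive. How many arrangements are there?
Treat the 4 as one block: (11-4+1)! × 4! = 40320 × 24 = 967680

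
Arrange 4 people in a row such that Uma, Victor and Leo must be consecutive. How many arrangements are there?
Treat the 3 as one block: (4-3+1)! × 3! = 2 × 6 = 12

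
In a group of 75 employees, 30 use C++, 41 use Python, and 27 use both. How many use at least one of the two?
|A∪B| = |A| + |B| - |A∩B| = 30 + 41 - 27 = 44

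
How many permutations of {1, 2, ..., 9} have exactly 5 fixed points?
Choose the 5 fixed points C(9,5) = 126, derange the rest: !4 = Σ_{j=0}^{4} (-1)^j·4!/j! = 24 - 24 + 12 - 4 + 1 = 9. Product = 126 × 9 = 1134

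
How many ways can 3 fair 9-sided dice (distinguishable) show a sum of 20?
Coefficient of x^20 in (x + x² + ... + x^9)^3. By inclusion-exclusion on dice exceeding 9: Σ_j (-1)^j C(3,j)·C(20-1-9j, 2) = C(3,0)·C(19,2) - C(3,1)·C(10,2) = 1·171 - 3·45 = 36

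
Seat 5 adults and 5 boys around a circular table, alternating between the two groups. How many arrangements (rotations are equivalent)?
Fix one of the adults: (5-1)! ways for the remaining adults, × 5! ways for the boys = 24 × 120 = 2880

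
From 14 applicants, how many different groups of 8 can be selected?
C(14,8) = 14!/(8!×6!) = 3003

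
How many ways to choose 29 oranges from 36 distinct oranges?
C(36,29) = 36!/(29!×7!) = 8347680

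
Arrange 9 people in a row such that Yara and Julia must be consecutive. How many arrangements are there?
Treat the 2 as one block: (9-2+1)! × 2! = 40320 × 2 = 80640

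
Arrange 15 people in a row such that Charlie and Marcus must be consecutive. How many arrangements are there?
Treat the 2 as one block: (15-2+1)! × 2! = 87178291200 × 2 = 174356582400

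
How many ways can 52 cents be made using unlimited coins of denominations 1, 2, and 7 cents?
Coefficient of x^52 in 1/(1-x^1) · 1/(1-x^2) · 1/(1-x^7). Case on j = number of 7-cent coins (j = 0..7); remainder r = 52 - 7j is made from {1,2} in ⌊r/2⌋+1 ways. r = 52, 45, 38, 31, 24, 17, 10, 3 → 27 + 23 + 20 + 16 + 13 + 9 + 6 + 2 = 116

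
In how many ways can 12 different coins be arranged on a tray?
12! = 479001600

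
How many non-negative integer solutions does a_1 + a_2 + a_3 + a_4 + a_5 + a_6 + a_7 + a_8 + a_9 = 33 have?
C(33+9-1, 9-1) = C(41, 8) = 95548245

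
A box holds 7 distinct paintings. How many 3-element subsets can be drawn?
C(7,3) = 7!/(3!×4!) = 35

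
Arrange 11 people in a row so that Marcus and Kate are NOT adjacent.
Total - adjacent = 11! - (11-1)!×2 = 39916800 - 7257600 = 32659200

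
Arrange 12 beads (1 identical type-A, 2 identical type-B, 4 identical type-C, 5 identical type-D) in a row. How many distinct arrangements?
12! / (1! × 2! × 4! × 5!) = 83160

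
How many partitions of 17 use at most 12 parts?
By conjugation, equals partitions of 17 into parts ≤ 12. Let r_j(i) = number of partitions of i into parts ≤ j, for i = 0..17. r_1(i) = 1 for all i; r_j(i) = r_{j-1}(i) + r_j(i-j). Rows j = 2..12: ≤2: 1 1 2 2 3 3 4 4 5 5 6 6 7 7 8 8 9 9; ≤3: 1 1 2 3 4 5 7 8 10 12 14 16 19 21 24 27 30 33; ≤4: 1 1 2 3 5 6 9 11 15 18 23 27 34 39 47 54 64 72; ≤5: 1 1 2 3 5 7 10 13 18 23 30 37 47 57 70 84 101 119; ≤6: 1 1 2 3 5 7 11 14 20 26 35 44 58 71 90 110 136 163; ≤7: 1 1 2 3 5 7 11 15 21 28 38 49 65 82 105 131 164 201; ≤8: 1 1 2 3 5 7 11 15 22 29 40 52 70 89 116 146 186 230; ≤9: 1 1 2 3 5 7 11 15 22 30 41 54 73 94 123 157 201 252; ≤10: 1 1 2 3 5 7 11 15 22 30 42 55 75 97 128 164 212 267; ≤11: 1 1 2 3 5 7 11 15 22 30 42 56 76 99 131 169 219 278; ≤12: 1 1 2 3 5 7 11 15 22 30 42 56 77 100 133 172 224 285. r_12(17) = 285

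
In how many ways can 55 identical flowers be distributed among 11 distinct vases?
C(55+11-1, 11-1) = C(65, 10) = 179013799328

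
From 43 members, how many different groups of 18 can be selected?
C(43,18) = 43!/(18!×25!) = 608359048206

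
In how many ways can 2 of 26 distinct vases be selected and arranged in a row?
P(26,2) = 26!/(26-2)! = 650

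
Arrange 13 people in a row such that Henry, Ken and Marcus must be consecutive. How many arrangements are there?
Treat the 3 as one block: (13-3+1)! × 3! = 39916800 × 6 = 239500800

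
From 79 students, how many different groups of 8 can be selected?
C(79,8) = 79!/(8!×71!) = 26088783435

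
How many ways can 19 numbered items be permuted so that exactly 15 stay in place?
Choose the 15 fixed points C(19,15) = 3876, derange the rest: !4 = Σ_{j=0}^{4} (-1)^j·4!/j! = 24 - 24 + 12 - 4 + 1 = 9. Product = 3876 × 9 = 34884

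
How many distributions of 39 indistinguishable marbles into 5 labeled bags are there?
C(39+5-1, 5-1) = C(43, 4) = 123410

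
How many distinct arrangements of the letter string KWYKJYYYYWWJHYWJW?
17! / (5! × 6! × 3! × 1! × 2!) = 343062720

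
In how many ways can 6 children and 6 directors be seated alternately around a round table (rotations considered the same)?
Fix one of the children: (6-1)! ways for the remaining children, × 6! ways for the directors = 120 × 720 = 86400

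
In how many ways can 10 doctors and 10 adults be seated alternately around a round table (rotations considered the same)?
Fix one of the doctors: (10-1)! ways for the remaining doctors, × 10! ways for the adults = 362880 × 3628800 = 1316818944000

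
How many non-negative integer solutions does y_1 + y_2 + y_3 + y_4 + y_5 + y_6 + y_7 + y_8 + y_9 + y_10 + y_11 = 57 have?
C(57+11-1, 11-1) = C(67, 10) = 247994680648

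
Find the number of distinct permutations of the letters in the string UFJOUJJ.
7! / (3! × 1! × 2! × 1!) = 420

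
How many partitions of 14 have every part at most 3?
Let r_j(i) = number of partitions of i into parts ≤ j, for i = 0..14. r_1(i) = 1 for all i; r_j(i) = r_{j-1}(i) + r_j(i-j). Rows j = 2..3: ≤2: 1 1 2 2 3 3 4 4 5 5 6 6 7 7 8; ≤3: 1 1 2 3 4 5 7 8 10 12 14 16 19 21 24. r_3(14) = 24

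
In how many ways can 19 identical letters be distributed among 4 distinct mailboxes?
C(19+4-1, 4-1) = C(22, 3) = 1540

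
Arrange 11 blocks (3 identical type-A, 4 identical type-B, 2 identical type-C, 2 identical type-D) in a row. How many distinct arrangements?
11! / (3! × 4! × 2! × 2!) = 69300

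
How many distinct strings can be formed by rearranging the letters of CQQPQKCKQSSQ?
12! / (1! × 5! × 2! × 2! × 2!) = 498960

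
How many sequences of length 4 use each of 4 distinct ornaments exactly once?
4! = 24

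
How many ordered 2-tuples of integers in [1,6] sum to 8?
Coefficient of x^8 in (x + x² + ... + x^6)^2. By inclusion-exclusion on dice exceeding 6: Σ_j (-1)^j C(2,j)·C(8-1-6j, 1) = C(2,0)·C(7,1) - C(2,1)·C(1,1) = 1·7 - 2·1 = 5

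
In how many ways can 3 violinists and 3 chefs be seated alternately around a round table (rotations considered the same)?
Fix one of the violinists: (3-1)! ways for the remaining violinists, × 3! ways for the chefs = 2 × 6 = 12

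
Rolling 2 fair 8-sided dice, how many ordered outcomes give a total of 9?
Coefficient of x^9 in (x + x² + ... + x^8)^2. By inclusion-exclusion on dice exceeding 8: Σ_j (-1)^j C(2,j)·C(9-1-8j, 1) = C(2,0)·C(8,1) = 1·8 = 8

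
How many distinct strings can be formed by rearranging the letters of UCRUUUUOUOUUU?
13! / (2! × 9! × 1! × 1!) = 8580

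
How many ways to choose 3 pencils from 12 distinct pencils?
C(12,3) = 12!/(3!×9!) = 220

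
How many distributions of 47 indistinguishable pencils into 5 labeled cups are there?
C(47+5-1, 5-1) = C(51, 4) = 249900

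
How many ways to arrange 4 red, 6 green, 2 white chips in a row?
12! / (4! × 6! × 2!) = 13860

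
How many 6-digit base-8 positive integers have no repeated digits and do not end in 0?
Last digit: 7 nonzero choices. First digit: 6 (nonzero, ≠last). Middle 4: P(6,4) = 360. Total = 15120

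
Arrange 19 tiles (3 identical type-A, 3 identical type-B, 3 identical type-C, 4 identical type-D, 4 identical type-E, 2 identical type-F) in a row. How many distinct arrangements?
19! / (3! × 3! × 3! × 4! × 4! × 2!) = 488864376000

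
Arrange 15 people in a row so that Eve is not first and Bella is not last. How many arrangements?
By inclusion-exclusion: 15! - 2×(15-1)! + (15-2)! = 1307674368000 - 174356582400 + 6227020800 = 1139544806400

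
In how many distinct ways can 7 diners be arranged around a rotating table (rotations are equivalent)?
Circular: fix one position, arrange the rest. (7-1)! = 720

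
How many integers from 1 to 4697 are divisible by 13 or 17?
⌊4697/13⌋ + ⌊4697/17⌋ - ⌊4697/221⌋ = 361 + 276 - 21 = 616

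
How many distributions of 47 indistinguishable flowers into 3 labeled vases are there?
C(47+3-1, 3-1) = C(49, 2) = 1176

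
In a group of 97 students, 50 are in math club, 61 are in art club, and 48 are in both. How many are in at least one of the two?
|A∪B| = |A| + |B| - |A∩B| = 50 + 61 - 48 = 63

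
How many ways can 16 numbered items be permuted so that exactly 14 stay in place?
Choose the 14 fixed points C(16,14) = 120, derange the rest: !2 = Σ_{j=0}^{2} (-1)^j·2!/j! = 2 - 2 + 1 = 1. Product = 120 × 1 = 120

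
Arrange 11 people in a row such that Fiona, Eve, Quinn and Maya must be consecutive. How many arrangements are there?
Treat the 4 as one block: (11-4+1)! × 4! = 40320 × 24 = 967680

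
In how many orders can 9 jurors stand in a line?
9! = 362880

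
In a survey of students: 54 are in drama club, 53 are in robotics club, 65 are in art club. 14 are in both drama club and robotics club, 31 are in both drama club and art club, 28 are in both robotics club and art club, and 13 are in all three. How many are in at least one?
|A∪B∪C| = 54+53+65-14-31-28+13 = 112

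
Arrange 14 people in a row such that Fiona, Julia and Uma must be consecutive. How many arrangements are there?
Treat the 3 as one block: (14-3+1)! × 3! = 479001600 × 6 = 2874009600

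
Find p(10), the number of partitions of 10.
Pentagonal recurrence p(n) = p(n-1) + p(n-2) - p(n-5) - p(n-7) + p(n-12) + p(n-15) - ... gives p(0..9) = 1, 1, 2, 3, 5, 7, 11, 15, 22, 30. p(10) = p(9) + p(8) - p(5) - p(3) = 30 + 22 - 7 - 3 = 42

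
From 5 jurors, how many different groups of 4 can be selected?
C(5,4) = 5!/(4!×1!) = 5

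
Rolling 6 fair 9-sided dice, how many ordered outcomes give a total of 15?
Coefficient of x^15 in (x + x² + ... + x^9)^6. By inclusion-exclusion on dice exceeding 9: Σ_j (-1)^j C(6,j)·C(15-1-9j, 5) = C(6,0)·C(14,5) - C(6,1)·C(5,5) = 1·2002 - 6·1 = 1996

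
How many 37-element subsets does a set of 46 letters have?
C(46,37) = 46!/(37!×9!) = 1101716330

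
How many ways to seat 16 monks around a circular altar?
Circular: fix one position, arrange the rest. (16-1)! = 1307674368000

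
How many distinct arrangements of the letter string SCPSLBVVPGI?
11! / (1! × 1! × 2! × 1! × 2! × 2! × 1! × 1!) = 4989600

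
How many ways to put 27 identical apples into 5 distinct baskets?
C(27+5-1, 5-1) = C(31, 4) = 31465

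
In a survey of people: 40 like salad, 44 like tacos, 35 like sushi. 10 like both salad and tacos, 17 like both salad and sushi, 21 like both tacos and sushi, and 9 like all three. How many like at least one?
|A∪B∪C| = 40+44+35-10-17-21+9 = 80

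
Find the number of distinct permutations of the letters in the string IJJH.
4! / (1! × 1! × 2!) = 12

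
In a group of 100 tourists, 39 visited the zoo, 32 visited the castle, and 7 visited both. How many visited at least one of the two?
|A∪B| = |A| + |B| - |A∩B| = 39 + 32 - 7 = 64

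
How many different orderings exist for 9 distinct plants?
9! = 362880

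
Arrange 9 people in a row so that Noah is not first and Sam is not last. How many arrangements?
By inclusion-exclusion: 9! - 2×(9-1)! + (9-2)! = 362880 - 80640 + 5040 = 287280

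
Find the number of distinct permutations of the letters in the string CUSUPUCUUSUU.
12! / (1! × 2! × 2! × 7!) = 23760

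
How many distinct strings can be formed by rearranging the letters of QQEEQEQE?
8! / (4! × 4!) = 70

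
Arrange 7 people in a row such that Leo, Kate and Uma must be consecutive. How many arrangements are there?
Treat the 3 as one block: (7-3+1)! × 3! = 120 × 6 = 720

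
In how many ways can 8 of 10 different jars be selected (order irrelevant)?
C(10,8) = 10!/(8!×2!) = 45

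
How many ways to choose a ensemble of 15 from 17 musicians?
C(17,15) = 17!/(15!×2!) = 136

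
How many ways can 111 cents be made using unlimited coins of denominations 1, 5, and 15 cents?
Coefficient of x^111 in 1/(1-x^1) · 1/(1-x^5) · 1/(1-x^15). Case on j = number of 15-cent coins (j = 0..7); remainder r = 111 - 15j is made from {1,5} in ⌊r/5⌋+1 ways. r = 111, 96, 81, 66, 51, 36, 21, 6 → 23 + 20 + 17 + 14 + 11 + 8 + 5 + 2 = 100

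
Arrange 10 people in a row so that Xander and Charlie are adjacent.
Treat as block: (10-1)! × 2! = 362880 × 2 = 725760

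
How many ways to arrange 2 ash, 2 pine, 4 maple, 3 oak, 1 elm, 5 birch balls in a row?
17! / (2! × 2! × 4! × 3! × 1! × 5!) = 5145940800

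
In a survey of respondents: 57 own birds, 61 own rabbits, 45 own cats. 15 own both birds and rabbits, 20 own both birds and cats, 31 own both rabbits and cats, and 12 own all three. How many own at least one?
|A∪B∪C| = 57+61+45-15-20-31+12 = 109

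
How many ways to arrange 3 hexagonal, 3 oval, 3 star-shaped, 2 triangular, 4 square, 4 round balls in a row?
19! / (3! × 3! × 3! × 2! × 4! × 4!) = 488864376000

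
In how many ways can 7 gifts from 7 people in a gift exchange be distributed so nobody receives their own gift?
!7 = Σ_{j=0}^{7} (-1)^j·7!/j! = 5040 - 5040 + 2520 - 840 + 210 - 42 + 7 - 1 = 1854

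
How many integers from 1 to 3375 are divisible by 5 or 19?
⌊3375/5⌋ + ⌊3375/19⌋ - ⌊3375/95⌋ = 675 + 177 - 35 = 817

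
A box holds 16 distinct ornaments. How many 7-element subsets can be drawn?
C(16,7) = 16!/(7!×9!) = 11440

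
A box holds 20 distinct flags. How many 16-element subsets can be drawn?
C(20,16) = 20!/(16!×4!) = 4845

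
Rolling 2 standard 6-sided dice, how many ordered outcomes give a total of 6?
Coefficient of x^6 in (x + x² + ... + x^6)^2. By inclusion-exclusion on dice exceeding 6: Σ_j (-1)^j C(2,j)·C(6-1-6j, 1) = C(2,0)·C(5,1) = 1·5 = 5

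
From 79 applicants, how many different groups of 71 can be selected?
C(79,71) = 79!/(71!×8!) = 26088783435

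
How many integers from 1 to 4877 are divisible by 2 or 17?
⌊4877/2⌋ + ⌊4877/17⌋ - ⌊4877/34⌋ = 2438 + 286 - 143 = 2581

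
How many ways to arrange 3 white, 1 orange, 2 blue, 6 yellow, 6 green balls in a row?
18! / (3! × 1! × 2! × 6! × 6!) = 1029188160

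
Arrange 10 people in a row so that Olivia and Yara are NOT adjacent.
Total - adjacent = 10! - (10-1)!×2 = 3628800 - 725760 = 2903040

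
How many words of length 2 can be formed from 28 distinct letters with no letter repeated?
P(28,2) = 28!/(28-2)! = 756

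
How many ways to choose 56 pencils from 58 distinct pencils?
C(58,56) = 58!/(56!×2!) = 1653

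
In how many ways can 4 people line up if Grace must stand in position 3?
Fix one position: (4-1)! = 6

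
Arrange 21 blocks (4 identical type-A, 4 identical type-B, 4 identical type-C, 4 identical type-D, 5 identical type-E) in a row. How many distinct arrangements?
21! / (4! × 4! × 4! × 4! × 5!) = 1283268987000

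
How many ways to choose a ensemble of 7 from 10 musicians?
C(10,7) = 10!/(7!×3!) = 120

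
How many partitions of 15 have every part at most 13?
Let r_j(i) = number of partitions of i into parts ≤ j, for i = 0..15. r_1(i) = 1 for all i; r_j(i) = r_{j-1}(i) + r_j(i-j). Rows j = 2..13: ≤2: 1 1 2 2 3 3 4 4 5 5 6 6 7 7 8 8; ≤3: 1 1 2 3 4 5 7 8 10 12 14 16 19 21 24 27; ≤4: 1 1 2 3 5 6 9 11 15 18 23 27 34 39 47 54; ≤5: 1 1 2 3 5 7 10 13 18 23 30 37 47 57 70 84; ≤6: 1 1 2 3 5 7 11 14 20 26 35 44 58 71 90 110; ≤7: 1 1 2 3 5 7 11 15 21 28 38 49 65 82 105 131; ≤8: 1 1 2 3 5 7 11 15 22 29 40 52 70 89 116 146; ≤9: 1 1 2 3 5 7 11 15 22 30 41 54 73 94 123 157; ≤10: 1 1 2 3 5 7 11 15 22 30 42 55 75 97 128 164; ≤11: 1 1 2 3 5 7 11 15 22 30 42 56 76 99 131 169; ≤12: 1 1 2 3 5 7 11 15 22 30 42 56 77 100 133 172; ≤13: 1 1 2 3 5 7 11 15 22 30 42 56 77 101 134 174. r_13(15) = 174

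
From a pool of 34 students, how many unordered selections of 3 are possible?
C(34,3) = 34!/(3!×31!) = 5984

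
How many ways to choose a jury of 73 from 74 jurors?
C(74,73) = 74!/(73!×1!) = 74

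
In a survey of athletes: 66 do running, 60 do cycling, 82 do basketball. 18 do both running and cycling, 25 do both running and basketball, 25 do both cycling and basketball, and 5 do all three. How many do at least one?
|A∪B∪C| = 66+60+82-18-25-25+5 = 145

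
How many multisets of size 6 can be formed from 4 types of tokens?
C(6+4-1, 4-1) = C(9, 3) = 84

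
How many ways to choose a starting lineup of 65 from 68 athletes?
C(68,65) = 68!/(65!×3!) = 50116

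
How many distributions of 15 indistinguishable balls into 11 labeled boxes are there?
C(15+11-1, 11-1) = C(25, 10) = 3268760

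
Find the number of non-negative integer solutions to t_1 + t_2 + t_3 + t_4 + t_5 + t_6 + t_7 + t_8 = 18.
C(18+8-1, 8-1) = C(25, 7) = 480700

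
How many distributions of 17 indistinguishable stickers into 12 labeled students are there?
C(17+12-1, 12-1) = C(28, 11) = 21474180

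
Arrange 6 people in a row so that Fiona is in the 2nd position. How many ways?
Fix one position: (6-1)! = 120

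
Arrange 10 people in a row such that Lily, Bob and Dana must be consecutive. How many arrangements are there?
Treat the 3 as one block: (10-3+1)! × 3! = 40320 × 6 = 241920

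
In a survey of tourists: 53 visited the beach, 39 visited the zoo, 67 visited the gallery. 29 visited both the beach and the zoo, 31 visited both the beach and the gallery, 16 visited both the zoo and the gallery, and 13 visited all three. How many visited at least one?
|A∪B∪C| = 53+39+67-29-31-16+13 = 96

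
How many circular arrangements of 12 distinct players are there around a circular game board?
Circular: fix one position, arrange the rest. (12-1)! = 39916800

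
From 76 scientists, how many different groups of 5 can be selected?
C(76,5) = 76!/(5!×71!) = 18474840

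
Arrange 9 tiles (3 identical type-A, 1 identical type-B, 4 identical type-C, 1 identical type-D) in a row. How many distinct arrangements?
9! / (3! × 1! × 4! × 1!) = 2520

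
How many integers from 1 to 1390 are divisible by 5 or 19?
⌊1390/5⌋ + ⌊1390/19⌋ - ⌊1390/95⌋ = 278 + 73 - 14 = 337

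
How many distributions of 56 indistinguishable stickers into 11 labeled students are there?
C(56+11-1, 11-1) = C(66, 10) = 210980549208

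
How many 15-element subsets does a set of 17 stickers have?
C(17,15) = 17!/(15!×2!) = 136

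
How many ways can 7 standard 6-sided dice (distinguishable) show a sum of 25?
Coefficient of x^25 in (x + x² + ... + x^6)^7. By inclusion-exclusion on dice exceeding 6: Σ_j (-1)^j C(7,j)·C(25-1-6j, 6) = C(7,0)·C(24,6) - C(7,1)·C(18,6) + C(7,2)·C(12,6) - C(7,3)·C(6,6) = 1·134596 - 7·18564 + 21·924 - 35·1 = 24017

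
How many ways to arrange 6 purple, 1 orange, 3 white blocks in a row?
10! / (6! × 1! × 3!) = 840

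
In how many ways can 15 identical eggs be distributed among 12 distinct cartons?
C(15+12-1, 12-1) = C(26, 11) = 7726160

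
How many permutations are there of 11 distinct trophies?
11! = 39916800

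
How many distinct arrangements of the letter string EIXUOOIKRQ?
10! / (1! × 2! × 1! × 2! × 1! × 1! × 1! × 1!) = 907200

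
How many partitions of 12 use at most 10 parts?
By conjugation, equals partitions of 12 into parts ≤ 10. Let r_j(i) = number of partitions of i into parts ≤ j, for i = 0..12. r_1(i) = 1 for all i; r_j(i) = r_{j-1}(i) + r_j(i-j). Rows j = 2..10: ≤2: 1 1 2 2 3 3 4 4 5 5 6 6 7; ≤3: 1 1 2 3 4 5 7 8 10 12 14 16 19; ≤4: 1 1 2 3 5 6 9 11 15 18 23 27 34; ≤5: 1 1 2 3 5 7 10 13 18 23 30 37 47; ≤6: 1 1 2 3 5 7 11 14 20 26 35 44 58; ≤7: 1 1 2 3 5 7 11 15 21 28 38 49 65; ≤8: 1 1 2 3 5 7 11 15 22 29 40 52 70; ≤9: 1 1 2 3 5 7 11 15 22 30 41 54 73; ≤10: 1 1 2 3 5 7 11 15 22 30 42 55 75. r_10(12) = 75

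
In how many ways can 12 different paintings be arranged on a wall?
12! = 479001600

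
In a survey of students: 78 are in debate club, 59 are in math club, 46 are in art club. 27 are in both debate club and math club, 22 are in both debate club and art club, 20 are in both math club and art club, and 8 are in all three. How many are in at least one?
|A∪B∪C| = 78+59+46-27-22-20+8 = 122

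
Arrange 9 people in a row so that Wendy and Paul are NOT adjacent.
Total - adjacent = 9! - (9-1)!×2 = 362880 - 80640 = 282240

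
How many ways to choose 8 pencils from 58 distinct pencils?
C(58,8) = 58!/(8!×50!) = 1916797311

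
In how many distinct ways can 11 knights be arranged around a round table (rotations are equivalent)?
Circular: fix one position, arrange the rest. (11-1)! = 3628800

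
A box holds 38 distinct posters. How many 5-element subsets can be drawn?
C(38,5) = 38!/(5!×33!) = 501942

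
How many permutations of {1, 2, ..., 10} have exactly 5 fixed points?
Choose the 5 fixed points C(10,5) = 252, derange the rest: !5 = Σ_{j=0}^{5} (-1)^j·5!/j! = 120 - 120 + 60 - 20 + 5 - 1 = 44. Product = 252 × 44 = 11088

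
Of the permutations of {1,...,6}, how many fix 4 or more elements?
Exactly j fixed points: C(6,j)·!(6-j); sum over j ≥ 4 (derangement numbers via !m = (m-1)·(!(m-1) + !(m-2)): !0..!2 = 1, 0, 1). Σ_{j=4}^{6} C(6,j)·!(6-j) = C(6,4)·!2 + C(6,5)·!1 + C(6,6)·!0 = 15·1 + 6·0 + 1·1 = 16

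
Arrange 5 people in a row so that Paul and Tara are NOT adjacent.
Total - adjacent = 5! - (5-1)!×2 = 120 - 48 = 72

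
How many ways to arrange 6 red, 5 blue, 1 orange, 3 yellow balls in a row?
15! / (6! × 5! × 1! × 3!) = 2522520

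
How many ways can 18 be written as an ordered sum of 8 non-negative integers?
C(18+8-1, 8-1) = C(25, 7) = 480700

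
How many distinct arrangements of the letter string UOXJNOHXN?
9! / (1! × 1! × 2! × 2! × 2! × 1!) = 45360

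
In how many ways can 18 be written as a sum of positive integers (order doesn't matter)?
Pentagonal recurrence p(n) = p(n-1) + p(n-2) - p(n-5) - p(n-7) + p(n-12) + p(n-15) - ... gives p(0..17) = 1, 1, 2, 3, 5, 7, 11, 15, 22, 30, 42, 56, 77, 101, 135, 176, 231, 297. p(18) = p(17) + p(16) - p(13) - p(11) + p(6) + p(3) = 297 + 231 - 101 - 56 + 11 + 3 = 385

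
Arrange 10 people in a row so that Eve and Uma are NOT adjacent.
Total - adjacent = 10! - (10-1)!×2 = 3628800 - 725760 = 2903040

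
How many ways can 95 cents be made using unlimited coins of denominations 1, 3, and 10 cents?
Coefficient of x^95 in 1/(1-x^1) · 1/(1-x^3) · 1/(1-x^10). Case on j = number of 10-cent coins (j = 0..9); remainder r = 95 - 10j is made from {1,3} in ⌊r/3⌋+1 ways. r = 95, 85, 75, 65, 55, 45, 35, 25, 15, 5 → 32 + 29 + 26 + 22 + 19 + 16 + 12 + 9 + 6 + 2 = 173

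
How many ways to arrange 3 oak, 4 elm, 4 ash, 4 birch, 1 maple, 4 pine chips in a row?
20! / (3! × 4! × 4! × 4! × 1! × 4!) = 1222160940000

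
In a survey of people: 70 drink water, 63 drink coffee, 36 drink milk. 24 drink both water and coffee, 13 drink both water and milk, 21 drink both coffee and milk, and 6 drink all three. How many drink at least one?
|A∪B∪C| = 70+63+36-24-13-21+6 = 117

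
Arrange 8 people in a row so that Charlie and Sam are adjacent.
Treat as block: (8-1)! × 2! = 5040 × 2 = 10080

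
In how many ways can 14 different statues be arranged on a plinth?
14! = 87178291200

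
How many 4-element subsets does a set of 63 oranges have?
C(63,4) = 63!/(4!×59!) = 595665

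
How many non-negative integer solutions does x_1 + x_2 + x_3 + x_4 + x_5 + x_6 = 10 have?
C(10+6-1, 6-1) = C(15, 5) = 3003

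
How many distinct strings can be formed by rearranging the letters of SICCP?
5! / (1! × 1! × 1! × 2!) = 60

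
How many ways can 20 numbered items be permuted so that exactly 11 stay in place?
Choose the 11 fixed points C(20,11) = 167960, derange the rest: !9 = Σ_{j=0}^{9} (-1)^j·9!/j! = 362880 - 362880 + 181440 - 60480 + 15120 - 3024 + 504 - 72 + 9 - 1 = 133496. Product = 167960 × 133496 = 22421988160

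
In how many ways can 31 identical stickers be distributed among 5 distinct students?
C(31+5-1, 5-1) = C(35, 4) = 52360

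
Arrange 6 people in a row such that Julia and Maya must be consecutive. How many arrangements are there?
Treat the 2 as one block: (6-2+1)! × 2! = 120 × 2 = 240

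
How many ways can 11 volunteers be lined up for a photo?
11! = 39916800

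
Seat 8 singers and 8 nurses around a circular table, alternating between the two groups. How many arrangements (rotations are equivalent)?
Fix one of the singers: (8-1)! ways for the remaining singers, × 8! ways for the nurses = 5040 × 40320 = 203212800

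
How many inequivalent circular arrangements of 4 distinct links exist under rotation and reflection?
(4-1)!/2 = 6/2 = 3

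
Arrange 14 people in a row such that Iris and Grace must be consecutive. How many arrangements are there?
Treat the 2 as one block: (14-2+1)! × 2! = 6227020800 × 2 = 12454041600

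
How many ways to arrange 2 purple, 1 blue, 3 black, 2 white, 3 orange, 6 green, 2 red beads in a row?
19! / (2! × 1! × 3! × 2! × 3! × 6! × 2!) = 586637251200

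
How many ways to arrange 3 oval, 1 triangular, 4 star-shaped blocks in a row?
8! / (3! × 1! × 4!) = 280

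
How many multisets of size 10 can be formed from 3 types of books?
C(10+3-1, 3-1) = C(12, 2) = 66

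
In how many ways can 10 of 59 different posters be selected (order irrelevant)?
C(59,10) = 59!/(10!×49!) = 62828356305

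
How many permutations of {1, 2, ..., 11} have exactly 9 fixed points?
Choose the 9 fixed points C(11,9) = 55, derange the rest: !2 = Σ_{j=0}^{2} (-1)^j·2!/j! = 2 - 2 + 1 = 1. Product = 55 × 1 = 55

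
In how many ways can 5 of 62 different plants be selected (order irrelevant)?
C(62,5) = 62!/(5!×57!) = 6471002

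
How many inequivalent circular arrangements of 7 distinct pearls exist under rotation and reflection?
(7-1)!/2 = 720/2 = 360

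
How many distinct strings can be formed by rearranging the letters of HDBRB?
5! / (1! × 1! × 1! × 2!) = 60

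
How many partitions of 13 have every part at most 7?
Let r_j(i) = number of partitions of i into parts ≤ j, for i = 0..13. r_1(i) = 1 for all i; r_j(i) = r_{j-1}(i) + r_j(i-j). Rows j = 2..7: ≤2: 1 1 2 2 3 3 4 4 5 5 6 6 7 7; ≤3: 1 1 2 3 4 5 7 8 10 12 14 16 19 21; ≤4: 1 1 2 3 5 6 9 11 15 18 23 27 34 39; ≤5: 1 1 2 3 5 7 10 13 18 23 30 37 47 57; ≤6: 1 1 2 3 5 7 11 14 20 26 35 44 58 71; ≤7: 1 1 2 3 5 7 11 15 21 28 38 49 65 82. r_7(13) = 82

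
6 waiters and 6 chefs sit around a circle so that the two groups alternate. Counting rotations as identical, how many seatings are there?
Fix one of the waiters: (6-1)! ways for the remaining waiters, × 6! ways for the chefs = 120 × 720 = 86400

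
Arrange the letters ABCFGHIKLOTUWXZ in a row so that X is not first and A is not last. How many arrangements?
By inclusion-exclusion: 15! - 2×(15-1)! + (15-2)! = 1307674368000 - 174356582400 + 6227020800 = 1139544806400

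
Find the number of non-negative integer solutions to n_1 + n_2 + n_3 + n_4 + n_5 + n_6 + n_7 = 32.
C(32+7-1, 7-1) = C(38, 6) = 2760681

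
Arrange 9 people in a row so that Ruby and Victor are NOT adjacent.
Total - adjacent = 9! - (9-1)!×2 = 362880 - 80640 = 282240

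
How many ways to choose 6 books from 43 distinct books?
C(43,6) = 43!/(6!×37!) = 6096454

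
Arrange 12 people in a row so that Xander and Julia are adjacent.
Treat as block: (12-1)! × 2! = 39916800 × 2 = 79833600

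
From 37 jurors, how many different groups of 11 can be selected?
C(37,11) = 37!/(11!×26!) = 854992152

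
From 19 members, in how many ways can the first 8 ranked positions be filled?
P(19,8) = 19!/(19-8)! = 3047466240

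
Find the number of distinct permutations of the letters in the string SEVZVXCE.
8! / (1! × 1! × 1! × 2! × 1! × 2!) = 10080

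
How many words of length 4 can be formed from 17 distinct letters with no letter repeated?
P(17,4) = 17!/(17-4)! = 57120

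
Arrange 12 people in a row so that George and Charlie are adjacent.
Treat as block: (12-1)! × 2! = 39916800 × 2 = 79833600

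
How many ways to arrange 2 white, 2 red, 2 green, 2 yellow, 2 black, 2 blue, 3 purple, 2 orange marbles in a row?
17! / (2! × 2! × 2! × 2! × 2! × 2! × 3! × 2!) = 463134672000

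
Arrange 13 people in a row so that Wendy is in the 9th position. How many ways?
Fix one position: (13-1)! = 479001600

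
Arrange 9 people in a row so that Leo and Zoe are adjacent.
Treat as block: (9-1)! × 2! = 40320 × 2 = 80640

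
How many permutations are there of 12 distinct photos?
12! = 479001600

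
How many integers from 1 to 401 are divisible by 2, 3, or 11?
⌊401/2⌋+⌊401/3⌋+⌊401/11⌋ - ⌊401/6⌋-⌊401/22⌋-⌊401/33⌋ + ⌊401/66⌋ = 200+133+36 - 66-18-12 + 6 = 279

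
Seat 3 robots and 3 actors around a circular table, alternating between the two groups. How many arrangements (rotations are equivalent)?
Fix one of the robots: (3-1)! ways for the remaining robots, × 3! ways for the actors = 2 × 6 = 12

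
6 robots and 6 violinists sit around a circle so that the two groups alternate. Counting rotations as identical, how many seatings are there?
Fix one of the robots: (6-1)! ways for the remaining robots, × 6! ways for the violinists = 120 × 720 = 86400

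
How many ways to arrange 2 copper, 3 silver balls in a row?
5! / (2! × 3!) = 10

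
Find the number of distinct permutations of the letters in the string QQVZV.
5! / (2! × 2! × 1!) = 30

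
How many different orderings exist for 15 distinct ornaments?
15! = 1307674368000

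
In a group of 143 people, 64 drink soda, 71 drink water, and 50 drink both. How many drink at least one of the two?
|A∪B| = |A| + |B| - |A∩B| = 64 + 71 - 50 = 85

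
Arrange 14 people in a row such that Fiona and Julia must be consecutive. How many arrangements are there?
Treat the 2 as one block: (14-2+1)! × 2! = 6227020800 × 2 = 12454041600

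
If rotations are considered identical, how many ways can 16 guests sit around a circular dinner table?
Circular: fix one position, arrange the rest. (16-1)! = 1307674368000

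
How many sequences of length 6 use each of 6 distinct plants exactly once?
6! = 720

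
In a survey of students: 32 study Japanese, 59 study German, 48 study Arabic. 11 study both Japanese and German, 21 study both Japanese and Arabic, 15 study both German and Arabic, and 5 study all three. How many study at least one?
|A∪B∪C| = 32+59+48-11-21-15+5 = 97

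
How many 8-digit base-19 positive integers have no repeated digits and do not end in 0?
Last digit: 18 nonzero choices. First digit: 17 (nonzero, ≠last). Middle 6: P(17,6) = 8910720. Total = 2726680320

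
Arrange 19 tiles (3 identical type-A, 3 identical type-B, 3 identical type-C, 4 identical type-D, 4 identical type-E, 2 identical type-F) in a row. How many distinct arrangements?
19! / (3! × 3! × 3! × 4! × 4! × 2!) = 488864376000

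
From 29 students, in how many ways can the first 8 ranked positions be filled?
P(29,8) = 29!/(29-8)! = 173059286400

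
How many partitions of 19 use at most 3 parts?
By conjugation, equals partitions of 19 into parts ≤ 3. Let r_j(i) = number of partitions of i into parts ≤ j, for i = 0..19. r_1(i) = 1 for all i; r_j(i) = r_{j-1}(i) + r_j(i-j). Rows j = 2..3: ≤2: 1 1 2 2 3 3 4 4 5 5 6 6 7 7 8 8 9 9 10 10; ≤3: 1 1 2 3 4 5 7 8 10 12 14 16 19 21 24 27 30 33 37 40. r_3(19) = 40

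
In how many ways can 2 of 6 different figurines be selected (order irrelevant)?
C(6,2) = 6!/(2!×4!) = 15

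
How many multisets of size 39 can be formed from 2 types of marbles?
C(39+2-1, 2-1) = C(40, 1) = 40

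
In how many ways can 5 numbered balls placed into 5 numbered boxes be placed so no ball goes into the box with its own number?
!5 = Σ_{j=0}^{5} (-1)^j·5!/j! = 120 - 120 + 60 - 20 + 5 - 1 = 44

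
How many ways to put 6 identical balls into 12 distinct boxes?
C(6+12-1, 12-1) = C(17, 11) = 12376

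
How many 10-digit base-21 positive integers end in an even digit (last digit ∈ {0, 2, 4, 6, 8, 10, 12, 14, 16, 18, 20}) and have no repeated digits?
Last∈{0,2,4,6,8,10,12,14,16,18,20}. Last=0: 60949324800. Last nonzero: 10×19×P(19,8) = 579018585600. Total = 639967910400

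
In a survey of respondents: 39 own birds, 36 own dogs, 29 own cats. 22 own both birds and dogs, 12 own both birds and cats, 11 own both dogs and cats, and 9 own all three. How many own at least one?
|A∪B∪C| = 39+36+29-22-12-11+9 = 68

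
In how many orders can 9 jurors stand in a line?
9! = 362880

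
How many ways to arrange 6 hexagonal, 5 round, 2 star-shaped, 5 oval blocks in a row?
18! / (6! × 5! × 2! × 5!) = 308756448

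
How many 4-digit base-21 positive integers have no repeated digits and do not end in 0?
Last digit: 20 nonzero choices. First digit: 19 (nonzero, ≠last). Middle 2: P(19,2) = 342. Total = 129960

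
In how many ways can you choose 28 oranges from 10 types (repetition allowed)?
C(28+10-1, 10-1) = C(37, 9) = 124403620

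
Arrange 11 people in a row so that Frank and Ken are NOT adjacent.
Total - adjacent = 11! - (11-1)!×2 = 39916800 - 7257600 = 32659200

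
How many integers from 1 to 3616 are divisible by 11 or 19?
⌊3616/11⌋ + ⌊3616/19⌋ - ⌊3616/209⌋ = 328 + 190 - 17 = 501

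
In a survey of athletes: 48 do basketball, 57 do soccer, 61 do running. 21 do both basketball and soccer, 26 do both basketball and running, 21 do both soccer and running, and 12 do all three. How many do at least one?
|A∪B∪C| = 48+57+61-21-26-21+12 = 110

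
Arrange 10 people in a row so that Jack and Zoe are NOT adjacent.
Total - adjacent = 10! - (10-1)!×2 = 3628800 - 725760 = 2903040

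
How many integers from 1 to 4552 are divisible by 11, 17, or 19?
⌊4552/11⌋+⌊4552/17⌋+⌊4552/19⌋ - ⌊4552/187⌋-⌊4552/209⌋-⌊4552/323⌋ + ⌊4552/3553⌋ = 413+267+239 - 24-21-14 + 1 = 861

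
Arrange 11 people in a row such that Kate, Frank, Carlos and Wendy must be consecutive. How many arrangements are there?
Treat the 4 as one block: (11-4+1)! × 4! = 40320 × 24 = 967680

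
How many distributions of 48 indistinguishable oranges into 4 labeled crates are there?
C(48+4-1, 4-1) = C(51, 3) = 20825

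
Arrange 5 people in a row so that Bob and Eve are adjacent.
Treat as block: (5-1)! × 2! = 24 × 2 = 48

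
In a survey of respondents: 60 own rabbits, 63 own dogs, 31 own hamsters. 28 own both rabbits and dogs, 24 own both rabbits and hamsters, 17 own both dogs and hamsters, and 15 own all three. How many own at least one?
|A∪B∪C| = 60+63+31-28-24-17+15 = 100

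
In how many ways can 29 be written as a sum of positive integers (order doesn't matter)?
Pentagonal recurrence p(n) = p(n-1) + p(n-2) - p(n-5) - p(n-7) + p(n-12) + p(n-15) - ... gives p(0..28) = 1, 1, 2, 3, 5, 7, 11, 15, 22, 30, 42, 56, 77, 101, 135, 176, 231, 297, 385, 490, 627, 792, 1002, 1255, 1575, 1958, 2436, 3010, 3718. p(29) = p(28) + p(27) - p(24) - p(22) + p(17) + p(14) - p(7) - p(3) = 3718 + 3010 - 1575 - 1002 + 297 + 135 - 15 - 3 = 4565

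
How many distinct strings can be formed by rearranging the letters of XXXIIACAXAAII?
13! / (4! × 4! × 4! × 1!) = 450450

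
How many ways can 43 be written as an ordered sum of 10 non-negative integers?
C(43+10-1, 10-1) = C(52, 9) = 3679075400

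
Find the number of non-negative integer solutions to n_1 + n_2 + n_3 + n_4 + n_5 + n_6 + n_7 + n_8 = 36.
C(36+8-1, 8-1) = C(43, 7) = 32224114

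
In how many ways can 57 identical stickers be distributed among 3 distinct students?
C(57+3-1, 3-1) = C(59, 2) = 1711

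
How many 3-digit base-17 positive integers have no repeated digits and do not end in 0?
Last digit: 16 nonzero choices. First digit: 15 (nonzero, ≠last). Middle 1: P(15,1) = 15. Total = 3600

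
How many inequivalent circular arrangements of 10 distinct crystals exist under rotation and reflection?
(10-1)!/2 = 362880/2 = 181440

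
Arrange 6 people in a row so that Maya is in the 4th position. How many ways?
Fix one position: (6-1)! = 120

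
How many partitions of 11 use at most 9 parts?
By conjugation, equals partitions of 11 into parts ≤ 9. Let r_j(i) = number of partitions of i into parts ≤ j, for i = 0..11. r_1(i) = 1 for all i; r_j(i) = r_{j-1}(i) + r_j(i-j). Rows j = 2..9: ≤2: 1 1 2 2 3 3 4 4 5 5 6 6; ≤3: 1 1 2 3 4 5 7 8 10 12 14 16; ≤4: 1 1 2 3 5 6 9 11 15 18 23 27; ≤5: 1 1 2 3 5 7 10 13 18 23 30 37; ≤6: 1 1 2 3 5 7 11 14 20 26 35 44; ≤7: 1 1 2 3 5 7 11 15 21 28 38 49; ≤8: 1 1 2 3 5 7 11 15 22 29 40 52; ≤9: 1 1 2 3 5 7 11 15 22 30 41 54. r_9(11) = 54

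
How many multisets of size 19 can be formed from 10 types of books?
C(19+10-1, 10-1) = C(28, 9) = 6906900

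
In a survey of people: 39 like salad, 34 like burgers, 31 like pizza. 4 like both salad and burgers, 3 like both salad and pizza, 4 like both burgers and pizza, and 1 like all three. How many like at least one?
|A∪B∪C| = 39+34+31-4-3-4+1 = 94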